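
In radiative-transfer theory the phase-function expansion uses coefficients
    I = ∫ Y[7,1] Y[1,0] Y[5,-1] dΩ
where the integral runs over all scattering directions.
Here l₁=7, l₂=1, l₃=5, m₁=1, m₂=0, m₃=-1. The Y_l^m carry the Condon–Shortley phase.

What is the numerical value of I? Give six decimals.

0.000000

triangle: need 6≤l₃≤8, have 5; I=0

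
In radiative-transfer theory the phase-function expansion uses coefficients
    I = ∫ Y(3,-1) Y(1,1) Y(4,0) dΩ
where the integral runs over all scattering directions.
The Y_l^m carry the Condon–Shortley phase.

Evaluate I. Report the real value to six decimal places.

0.150786

Checks pass: Σm=0; 8 even; l₃=4∈[2,4].
(2·3+1)(2·1+1)(2·4+1) = 189
Δ: 0! 6! 2! / 9! → 1/252
sum: t=0:+1/36 = 1/36
3j²(3 1 4; 0 0 0) = Δ·Π!·Σ² = 4/63  (sign +1)
sum: t=0:+1/96 = 1/96
3j²(3 1 4; -1 1 0) = Δ·Π!·Σ² = 1/42  (sign +1)
combine: 4πI² = 189·4/63·1/42 = 2/7
take √, sign +1: I = 0.15078601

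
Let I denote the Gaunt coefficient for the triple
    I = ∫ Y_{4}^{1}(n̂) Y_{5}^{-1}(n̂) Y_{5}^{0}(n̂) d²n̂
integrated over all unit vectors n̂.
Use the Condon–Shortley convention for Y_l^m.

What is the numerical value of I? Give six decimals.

-0.053153

Checks pass: Σm=0; 14 even; l₃=5∈[1,9].
(2·4+1)(2·5+1)(2·5+1) = 1089
Δ: 4! 4! 6! / 15! → 1/3153150
sum: t=0:+1/69120 t=1:−1/1728 t=2:+1/576 t=3:−1/1728 t=4:+1/69120 = 7/11520
3j²(4 5 5; 0 0 0) = Δ·Π!·Σ² = 2/143  (sign -1)
sum: t=0:+1/6912 t=1:−1/864 t=2:+1/1152 t=3:−1/17280 = -7/34560
3j²(4 5 5; 1 -1 0) = Δ·Π!·Σ² = 1/429  (sign +1)
combine: 4πI² = 1089·2/143·1/429 = 6/169
take √, sign -1: I = -0.05315295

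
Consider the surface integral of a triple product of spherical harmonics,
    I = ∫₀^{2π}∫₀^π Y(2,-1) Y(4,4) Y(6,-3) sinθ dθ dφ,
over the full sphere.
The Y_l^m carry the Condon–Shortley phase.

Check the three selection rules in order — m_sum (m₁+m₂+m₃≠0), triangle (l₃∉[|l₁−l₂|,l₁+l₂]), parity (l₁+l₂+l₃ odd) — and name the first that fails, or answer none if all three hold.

Σmᵢ = 0  ✓
l₃∈[|l₁−l₂|,l₁+l₂]=[2,6], have l₃=6  ✓
Σlᵢ = 12 ⇒ even  ✓

none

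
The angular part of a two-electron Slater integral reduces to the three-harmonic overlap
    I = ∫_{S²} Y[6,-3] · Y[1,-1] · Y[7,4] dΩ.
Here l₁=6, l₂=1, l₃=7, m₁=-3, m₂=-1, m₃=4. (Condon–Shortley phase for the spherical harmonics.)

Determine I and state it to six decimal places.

Rules hold: Σm=0, L=14 even, 5≤7≤7.
N = 13·3·15 = 585
Δ = 0!·12!·2!/15! = 1/1365
Racah Σ t=0..0: t=0:+1/518400 = 1/518400
⇒ 3j(6 1 7; 0 0 0)² = 7/195, sgn -1
Racah Σ t=0..0: t=0:+1/4354560 = 1/4354560
⇒ 3j(6 1 7; -3 -1 4)² = 11/273, sgn -1
4πI² = N·(3j₀)²·(3jₘ)² = 11/13
I = +1·√(0.846154/4π) = 0.25948947

0.259489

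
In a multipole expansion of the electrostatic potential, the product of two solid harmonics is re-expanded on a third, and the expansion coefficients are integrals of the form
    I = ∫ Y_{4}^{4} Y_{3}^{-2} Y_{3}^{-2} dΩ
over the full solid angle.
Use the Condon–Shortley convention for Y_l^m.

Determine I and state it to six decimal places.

Rules hold: Σm=0, L=10 even, 1≤3≤7.
N = 9·7·7 = 441
Δ = 4!·4!·2!/11! = 1/34650
Racah Σ t=1..3: t=1:−1/72 t=2:+1/16 t=3:−1/72 = 5/144
⇒ 3j(4 3 3; 0 0 0)² = 2/77, sgn -1
Racah Σ t=0..0: t=0:+1/576 = 1/576
⇒ 3j(4 3 3; 4 -2 -2)² = 5/99, sgn -1
4πI² = N·(3j₀)²·(3jₘ)² = 70/121
I = +1·√(0.578512/4π) = 0.21456131

0.214561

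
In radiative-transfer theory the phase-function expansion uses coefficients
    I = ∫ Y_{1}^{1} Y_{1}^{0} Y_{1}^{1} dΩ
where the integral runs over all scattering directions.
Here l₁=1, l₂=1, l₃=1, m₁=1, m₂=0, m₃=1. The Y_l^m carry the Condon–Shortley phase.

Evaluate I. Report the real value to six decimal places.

Σmᵢ = 2 ≠ 0, so the φ-integral vanishes; I = 0

0.000000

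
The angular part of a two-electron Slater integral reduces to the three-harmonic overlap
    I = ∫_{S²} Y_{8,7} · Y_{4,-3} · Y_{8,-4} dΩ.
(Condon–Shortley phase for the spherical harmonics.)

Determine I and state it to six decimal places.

Checks pass: Σm=0; 20 even; l₃=8∈[4,12].
(2·8+1)(2·4+1)(2·8+1) = 2601
Δ: 4! 12! 4! / 21! → 1/185175900
sum: t=0:+1/557383680 t=1:−1/21772800 t=2:+1/8294400 t=3:−1/21772800 t=4:+1/557383680 = 1/30965760
3j²(8 4 8; 0 0 0) = Δ·Π!·Σ² = 36/4199  (sign +1)
sum: t=0:+1/5748019200 t=1:−1/68976230400 = 1/6270566400
3j²(8 4 8; 7 -3 -4) = Δ·Π!·Σ² = 121/11628  (sign +1)
combine: 4πI² = 2601·36/4199·121/11628 = 1089/4693
take √, sign +1: I = 0.13588882

0.135889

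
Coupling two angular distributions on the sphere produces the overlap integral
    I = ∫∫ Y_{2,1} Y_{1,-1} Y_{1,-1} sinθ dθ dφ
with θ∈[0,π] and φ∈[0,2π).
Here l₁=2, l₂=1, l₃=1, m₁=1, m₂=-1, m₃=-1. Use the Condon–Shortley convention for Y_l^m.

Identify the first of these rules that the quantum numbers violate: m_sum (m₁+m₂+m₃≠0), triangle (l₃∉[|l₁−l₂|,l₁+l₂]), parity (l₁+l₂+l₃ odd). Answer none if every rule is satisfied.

m₁+m₂+m₃ = 1 − 1 − 1 = -1  ✗
triangle: |2−1|=1 ≤ l₃=1 ≤ 2+1=3
parity: l₁+l₂+l₃ = 4 is even

m_sum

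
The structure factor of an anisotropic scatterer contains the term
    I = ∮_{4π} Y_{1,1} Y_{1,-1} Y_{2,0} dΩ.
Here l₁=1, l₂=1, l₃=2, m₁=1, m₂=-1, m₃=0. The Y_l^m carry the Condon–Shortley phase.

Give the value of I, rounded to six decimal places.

0.126157

Rules hold: Σm=0, L=4 even, 0≤2≤2.
N = 3·3·5 = 45
Δ = 0!·2!·2!/5! = 1/30
Racah Σ t=0..0: t=0:+1/1 = 1/1
⇒ 3j(1 1 2; 0 0 0)² = 2/15, sgn +1
Racah Σ t=0..0: t=0:+1/4 = 1/4
⇒ 3j(1 1 2; 1 -1 0)² = 1/30, sgn +1
4πI² = N·(3j₀)²·(3jₘ)² = 1/5
I = +1·√(0.2/4π) = 0.12615663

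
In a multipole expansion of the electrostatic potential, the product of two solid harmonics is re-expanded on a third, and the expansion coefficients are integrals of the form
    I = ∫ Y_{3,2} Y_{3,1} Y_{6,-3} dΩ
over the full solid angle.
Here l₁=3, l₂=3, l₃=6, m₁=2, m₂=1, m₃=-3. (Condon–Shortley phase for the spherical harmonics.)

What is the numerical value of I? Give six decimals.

Checks pass: Σm=0; 12 even; l₃=6∈[0,6].
(2·3+1)(2·3+1)(2·6+1) = 637
Δ: 0! 6! 6! / 13! → 1/12012
sum: t=0:+1/1296 = 1/1296
3j²(3 3 6; 0 0 0) = Δ·Π!·Σ² = 100/3003  (sign +1)
sum: t=0:+1/5760 = 1/5760
3j²(3 3 6; 2 1 -3) = Δ·Π!·Σ² = 9/286  (sign -1)
combine: 4πI² = 637·100/3003·9/286 = 1050/1573
take √, sign -1: I = -0.23047581

-0.230476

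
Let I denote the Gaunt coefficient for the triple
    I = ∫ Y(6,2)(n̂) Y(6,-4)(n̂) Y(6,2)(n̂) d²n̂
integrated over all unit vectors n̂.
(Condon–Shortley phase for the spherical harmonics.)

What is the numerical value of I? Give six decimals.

0.128534

Checks pass: Σm=0; 18 even; l₃=6∈[0,12].
(2·6+1)(2·6+1)(2·6+1) = 2197
Δ: 6! 6! 6! / 19! → 1/325909584
sum: t=0:+1/373248000 t=1:−1/1728000 t=2:+1/110592 t=3:−1/46656 t=4:+1/110592 t=5:−1/1728000 t=6:+1/373248000 = -7/1555200
3j²(6 6 6; 0 0 0) = Δ·Π!·Σ² = 400/46189  (sign -1)
sum: t=0:+1/1658880 t=1:−1/518400 t=2:+1/1658880 = -1/1382400
3j²(6 6 6; 2 -4 2) = Δ·Π!·Σ² = 504/46189  (sign -1)
combine: 4πI² = 2197·400/46189·504/46189 = 2620800/12623809
take √, sign +1: I = 0.12853364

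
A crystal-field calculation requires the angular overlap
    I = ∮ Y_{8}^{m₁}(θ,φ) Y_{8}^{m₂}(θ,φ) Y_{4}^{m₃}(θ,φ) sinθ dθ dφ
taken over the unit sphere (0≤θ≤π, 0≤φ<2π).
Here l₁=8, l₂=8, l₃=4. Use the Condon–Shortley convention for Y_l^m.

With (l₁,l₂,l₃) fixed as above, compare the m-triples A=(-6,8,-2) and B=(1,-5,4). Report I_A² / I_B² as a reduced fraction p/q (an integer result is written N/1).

Same 8,8,4: normalisation and zero-m 3j drop out of the ratio.
A: Δ: 12! 4! 4! / 21! → 1/185175900; sum: t=12:+1/45984153600 = 1/45984153600; 3j²(8 8 4; -6 8 -2) = Δ·Π!·Σ² = 13/969  (sign +1)
B: Δ: 12! 4! 4! / 21! → 1/185175900; sum: t=3:−1/1254113280 = -1/1254113280; 3j²(8 8 4; 1 -5 4) = Δ·Π!·Σ² = 55/5814  (sign -1)
I_A²/I_B² = (13/969)/(55/5814) = 78/55

78/55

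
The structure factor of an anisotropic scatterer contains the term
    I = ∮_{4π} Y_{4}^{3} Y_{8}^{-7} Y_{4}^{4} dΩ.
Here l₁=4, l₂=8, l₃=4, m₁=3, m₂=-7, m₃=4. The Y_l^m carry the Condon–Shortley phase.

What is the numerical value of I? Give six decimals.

-0.268662

Rules hold: Σm=0, L=16 even, 4≤4≤12.
N = 9·17·9 = 1377
Δ = 8!·0!·8!/17! = 1/218790
Racah Σ t=4..4: t=4:+1/331776 = 1/331776
⇒ 3j(4 8 4; 0 0 0)² = 490/21879, sgn +1
Racah Σ t=1..1: t=1:−1/203212800 = -1/203212800
⇒ 3j(4 8 4; 3 -7 4)² = 1/34, sgn -1
4πI² = N·(3j₀)²·(3jₘ)² = 2205/2431
I = -1·√(0.907034/4π) = -0.26866240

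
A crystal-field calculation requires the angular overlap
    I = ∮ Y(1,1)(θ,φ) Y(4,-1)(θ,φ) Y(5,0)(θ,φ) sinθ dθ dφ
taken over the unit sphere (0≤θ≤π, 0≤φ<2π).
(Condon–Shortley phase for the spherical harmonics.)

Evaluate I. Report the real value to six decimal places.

m-sum 0 ✓  L=10 even ✓  3≤5≤5 ✓
Π(2lᵢ+1) = 3×9×11 = 297
triangle coeff Δ(1,4,5) = 1/495
Σ_t [0,0]: t=0:+1/576 = 1/576
(3j)²=5/99 [(1 4 5; 0 0 0)], sign=-1
Σ_t [0,0]: t=0:+1/1440 = 1/1440
(3j)²=2/99 [(1 4 5; 1 -1 0)], sign=-1
⇒ 4πI² = 10/33
I = (+1)√(10/33/(4π)) = 0.15528807

0.155288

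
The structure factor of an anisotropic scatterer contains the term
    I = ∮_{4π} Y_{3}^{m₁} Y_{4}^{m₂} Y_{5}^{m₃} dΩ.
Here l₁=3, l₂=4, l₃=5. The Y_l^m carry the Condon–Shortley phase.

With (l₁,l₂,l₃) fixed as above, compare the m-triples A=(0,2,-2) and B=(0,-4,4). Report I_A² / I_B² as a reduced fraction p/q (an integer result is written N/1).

1/84

Shared (l₁,l₂,l₃)=(3,4,5): N and (l;000)² cancel in I_A²/I_B².
A: Δ = 2!·4!·6!/13! = 1/180180; Racah Σ t=0..2: t=0:+1/8640 t=1:−1/480 t=2:+1/576 = -1/4320; ⇒ 3j(3 4 5; 0 2 -2)² = 1/2145, sgn +1
B: Δ = 2!·4!·6!/13! = 1/180180; Racah Σ t=0..0: t=0:+1/8640 = 1/8640; ⇒ 3j(3 4 5; 0 -4 4)² = 28/715, sgn -1
I_A²/I_B² = (1/2145)/(28/715) = 1/84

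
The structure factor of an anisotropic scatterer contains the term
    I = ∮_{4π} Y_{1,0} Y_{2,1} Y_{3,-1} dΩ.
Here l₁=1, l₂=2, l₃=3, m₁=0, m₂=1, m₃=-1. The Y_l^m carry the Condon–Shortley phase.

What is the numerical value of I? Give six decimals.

m-sum 0 ✓  L=6 even ✓  1≤3≤3 ✓
Π(2lᵢ+1) = 3×5×7 = 105
triangle coeff Δ(1,2,3) = 1/105
Σ_t [0,0]: t=0:+1/4 = 1/4
(3j)²=3/35 [(1 2 3; 0 0 0)], sign=-1
Σ_t [0,0]: t=0:+1/6 = 1/6
(3j)²=8/105 [(1 2 3; 0 1 -1)], sign=+1
⇒ 4πI² = 24/35
I = (-1)√(24/35/(4π)) = -0.23359668

-0.233597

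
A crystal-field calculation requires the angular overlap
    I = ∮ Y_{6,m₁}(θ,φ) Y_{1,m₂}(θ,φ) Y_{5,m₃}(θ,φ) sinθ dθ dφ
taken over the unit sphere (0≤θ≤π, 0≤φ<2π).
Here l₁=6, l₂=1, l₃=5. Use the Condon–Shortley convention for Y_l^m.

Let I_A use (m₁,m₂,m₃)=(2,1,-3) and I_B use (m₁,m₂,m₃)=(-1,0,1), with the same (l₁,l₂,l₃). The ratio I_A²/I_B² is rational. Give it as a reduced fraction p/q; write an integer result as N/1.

6/35

Same 6,1,5: normalisation and zero-m 3j drop out of the ratio.
A: Δ: 2! 10! 0! / 13! → 1/858; sum: t=2:+1/161280 = 1/161280; 3j²(6 1 5; 2 1 -3) = Δ·Π!·Σ² = 1/143  (sign +1)
B: Δ: 2! 10! 0! / 13! → 1/858; sum: t=1:−1/17280 = -1/17280; 3j²(6 1 5; -1 0 1) = Δ·Π!·Σ² = 35/858  (sign -1)
I_A²/I_B² = (1/143)/(35/858) = 6/35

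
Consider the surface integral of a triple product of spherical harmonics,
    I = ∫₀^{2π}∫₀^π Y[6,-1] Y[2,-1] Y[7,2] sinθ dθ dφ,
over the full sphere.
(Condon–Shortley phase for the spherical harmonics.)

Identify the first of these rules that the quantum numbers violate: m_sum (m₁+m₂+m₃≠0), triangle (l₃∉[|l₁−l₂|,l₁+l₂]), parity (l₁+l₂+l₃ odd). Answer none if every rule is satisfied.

Σmᵢ = 0  ✓
l₃∈[|l₁−l₂|,l₁+l₂]=[4,8], have l₃=7  ✓
Σlᵢ = 15 ⇒ odd  ✗

parity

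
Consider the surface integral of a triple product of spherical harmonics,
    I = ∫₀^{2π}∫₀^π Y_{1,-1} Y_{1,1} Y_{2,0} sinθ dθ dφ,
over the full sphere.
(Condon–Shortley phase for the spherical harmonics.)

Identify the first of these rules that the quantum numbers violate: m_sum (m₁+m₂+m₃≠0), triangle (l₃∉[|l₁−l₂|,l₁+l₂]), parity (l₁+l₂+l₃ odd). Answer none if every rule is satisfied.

azimuthal sum: -1 + 1 + 0 = 0  ✓
0 ≤ 2 ≤ 2 (triangle on l)  ✓
L = 1 + 1 + 2 = 4 (even)  ✓

none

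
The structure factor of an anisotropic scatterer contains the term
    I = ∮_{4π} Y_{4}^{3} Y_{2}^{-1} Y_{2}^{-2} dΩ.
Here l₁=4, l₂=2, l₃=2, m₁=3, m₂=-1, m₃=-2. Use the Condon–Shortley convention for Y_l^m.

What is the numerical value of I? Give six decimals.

-0.238414

m-sum 0 ✓  L=8 even ✓  2≤2≤6 ✓
Π(2lᵢ+1) = 9×5×5 = 225
triangle coeff Δ(4,2,2) = 1/630
Σ_t [2,2]: t=2:+1/16 = 1/16
(3j)²=2/35 [(4 2 2; 0 0 0)], sign=+1
Σ_t [1,1]: t=1:−1/144 = -1/144
(3j)²=1/18 [(4 2 2; 3 -1 -2)], sign=-1
⇒ 4πI² = 5/7
I = (-1)√(5/7/(4π)) = -0.23841361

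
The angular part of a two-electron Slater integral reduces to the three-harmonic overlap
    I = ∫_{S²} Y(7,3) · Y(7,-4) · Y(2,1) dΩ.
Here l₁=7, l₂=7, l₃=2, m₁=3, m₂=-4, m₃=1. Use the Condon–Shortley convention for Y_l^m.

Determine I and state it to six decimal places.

0.162315

m-sum 0 ✓  L=16 even ✓  0≤2≤14 ✓
Π(2lᵢ+1) = 15×15×5 = 1125
triangle coeff Δ(7,7,2) = 1/185640
Σ_t [5,7]: t=5:−1/2419200 t=6:+1/518400 t=7:−1/2419200 = 1/907200
(3j)²=56/3315 [(7 7 2; 0 0 0)], sign=+1
Σ_t [2,3]: t=2:+1/14515200 t=3:−1/4354560 = -1/6220800
(3j)²=77/4420 [(7 7 2; 3 -4 1)], sign=+1
⇒ 4πI² = 16170/48841
I = (+1)√(16170/48841/(4π)) = 0.16231468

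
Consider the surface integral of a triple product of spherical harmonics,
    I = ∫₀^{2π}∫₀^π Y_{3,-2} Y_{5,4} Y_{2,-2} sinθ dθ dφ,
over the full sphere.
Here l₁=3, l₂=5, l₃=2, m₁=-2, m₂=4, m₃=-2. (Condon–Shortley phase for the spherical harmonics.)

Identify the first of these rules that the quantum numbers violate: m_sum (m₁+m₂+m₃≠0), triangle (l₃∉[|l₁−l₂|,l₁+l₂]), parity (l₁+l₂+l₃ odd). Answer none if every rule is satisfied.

Σmᵢ = 0  ✓
l₃∈[|l₁−l₂|,l₁+l₂]=[2,8], have l₃=2  ✓
Σlᵢ = 10 ⇒ even  ✓

none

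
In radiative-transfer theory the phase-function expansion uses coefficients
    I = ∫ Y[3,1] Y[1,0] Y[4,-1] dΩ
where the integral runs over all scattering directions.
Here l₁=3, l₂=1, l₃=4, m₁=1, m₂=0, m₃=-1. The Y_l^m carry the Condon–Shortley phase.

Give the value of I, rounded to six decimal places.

Rules hold: Σm=0, L=8 even, 2≤4≤4.
N = 7·3·9 = 189
Δ = 0!·6!·2!/9! = 1/252
Racah Σ t=0..0: t=0:+1/36 = 1/36
⇒ 3j(3 1 4; 0 0 0)² = 4/63, sgn +1
Racah Σ t=0..0: t=0:+1/48 = 1/48
⇒ 3j(3 1 4; 1 0 -1)² = 5/84, sgn -1
4πI² = N·(3j₀)²·(3jₘ)² = 5/7
I = -1·√(0.714286/4π) = -0.23841361

-0.238414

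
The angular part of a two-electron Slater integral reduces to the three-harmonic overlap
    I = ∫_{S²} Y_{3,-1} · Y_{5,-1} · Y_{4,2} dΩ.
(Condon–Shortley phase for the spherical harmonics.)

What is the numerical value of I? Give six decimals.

m-sum 0 ✓  L=12 even ✓  2≤4≤8 ✓
Π(2lᵢ+1) = 7×11×9 = 693
triangle coeff Δ(3,5,4) = 1/180180
Σ_t [1,3]: t=1:−1/576 t=2:+1/144 t=3:−1/576 = 1/288
(3j)²=20/1001 [(3 5 4; 0 0 0)], sign=+1
Σ_t [2,4]: t=2:+1/384 t=3:−1/720 t=4:+1/34560 = 43/34560
(3j)²=1849/180180 [(3 5 4; -1 -1 2)], sign=+1
⇒ 4πI² = 1849/13013
I = (+1)√(1849/13013/(4π)) = 0.10633465

0.106335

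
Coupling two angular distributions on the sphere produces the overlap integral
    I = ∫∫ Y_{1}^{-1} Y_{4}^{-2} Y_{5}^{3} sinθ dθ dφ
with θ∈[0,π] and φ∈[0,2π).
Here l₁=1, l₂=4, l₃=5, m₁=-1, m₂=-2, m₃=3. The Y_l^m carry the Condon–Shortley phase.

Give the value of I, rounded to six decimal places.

-0.259847

m-sum 0 ✓  L=10 even ✓  3≤5≤5 ✓
Π(2lᵢ+1) = 3×9×11 = 297
triangle coeff Δ(1,4,5) = 1/495
Σ_t [0,0]: t=0:+1/576 = 1/576
(3j)²=5/99 [(1 4 5; 0 0 0)], sign=-1
Σ_t [0,0]: t=0:+1/2880 = 1/2880
(3j)²=28/495 [(1 4 5; -1 -2 3)], sign=+1
⇒ 4πI² = 28/33
I = (-1)√(28/33/(4π)) = -0.25984664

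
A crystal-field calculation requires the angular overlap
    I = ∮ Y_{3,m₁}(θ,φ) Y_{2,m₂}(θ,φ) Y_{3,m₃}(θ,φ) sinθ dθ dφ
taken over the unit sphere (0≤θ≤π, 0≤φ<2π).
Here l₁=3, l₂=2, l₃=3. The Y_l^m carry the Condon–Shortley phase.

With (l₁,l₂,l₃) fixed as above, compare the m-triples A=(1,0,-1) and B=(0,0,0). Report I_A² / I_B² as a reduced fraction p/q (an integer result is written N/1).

Shared (l₁,l₂,l₃)=(3,2,3): N and (l;000)² cancel in I_A²/I_B².
A: Δ = 2!·4!·2!/9! = 1/3780; Racah Σ t=0..2: t=0:+1/16 t=1:−1/6 t=2:+1/96 = -3/32; ⇒ 3j(3 2 3; 1 0 -1)² = 3/140, sgn -1
B: Δ = 2!·4!·2!/9! = 1/3780; Racah Σ t=0..2: t=0:+1/24 t=1:−1/4 t=2:+1/24 = -1/6; ⇒ 3j(3 2 3; 0 0 0)² = 4/105, sgn +1
I_A²/I_B² = (3/140)/(4/105) = 9/16

9/16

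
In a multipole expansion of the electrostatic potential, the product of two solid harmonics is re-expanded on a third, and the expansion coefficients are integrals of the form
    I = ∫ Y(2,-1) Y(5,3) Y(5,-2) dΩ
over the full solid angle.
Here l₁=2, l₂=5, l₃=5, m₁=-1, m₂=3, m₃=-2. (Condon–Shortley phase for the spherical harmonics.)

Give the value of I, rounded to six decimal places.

-0.161739

Checks pass: Σm=0; 12 even; l₃=5∈[3,7].
(2·2+1)(2·5+1)(2·5+1) = 605
Δ: 2! 2! 8! / 13! → 1/38610
sum: t=0:+1/2880 t=1:−1/576 t=2:+1/2880 = -1/960
3j²(2 5 5; 0 0 0) = Δ·Π!·Σ² = 10/429  (sign +1)
sum: t=1:−1/10080 t=2:+1/2880 = 1/4032
3j²(2 5 5; -1 3 -2) = Δ·Π!·Σ² = 10/429  (sign -1)
combine: 4πI² = 605·10/429·10/429 = 500/1521
take √, sign -1: I = -0.16173926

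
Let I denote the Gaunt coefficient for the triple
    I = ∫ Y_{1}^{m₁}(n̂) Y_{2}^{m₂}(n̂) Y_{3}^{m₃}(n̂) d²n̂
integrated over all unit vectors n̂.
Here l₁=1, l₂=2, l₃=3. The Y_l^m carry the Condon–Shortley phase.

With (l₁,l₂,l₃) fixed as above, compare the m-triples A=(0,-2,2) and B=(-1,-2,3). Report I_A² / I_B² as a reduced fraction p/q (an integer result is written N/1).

l's match ⇒ only the (l;m) 3-j factors differ between A and B.
A: triangle coeff Δ(1,2,3) = 1/105; Σ_t [0,0]: t=0:+1/24 = 1/24; (3j)²=1/21 [(1 2 3; 0 -2 2)], sign=-1
B: triangle coeff Δ(1,2,3) = 1/105; Σ_t [0,0]: t=0:+1/48 = 1/48; (3j)²=1/7 [(1 2 3; -1 -2 3)], sign=+1
I_A²/I_B² = (1/21)/(1/7) = 1/3

1/3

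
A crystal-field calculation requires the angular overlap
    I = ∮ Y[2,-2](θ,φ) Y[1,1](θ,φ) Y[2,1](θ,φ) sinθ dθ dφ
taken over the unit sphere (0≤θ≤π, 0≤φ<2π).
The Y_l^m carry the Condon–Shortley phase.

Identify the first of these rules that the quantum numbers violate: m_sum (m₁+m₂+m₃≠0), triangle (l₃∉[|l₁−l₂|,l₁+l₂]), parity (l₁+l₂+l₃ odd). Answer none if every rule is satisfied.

parity

m₁+m₂+m₃ = -2 + 1 + 1 = 0  ✓
triangle: |2−1|=1 ≤ l₃=2 ≤ 2+1=3  ✓
parity: l₁+l₂+l₃ = 5 is odd  ✗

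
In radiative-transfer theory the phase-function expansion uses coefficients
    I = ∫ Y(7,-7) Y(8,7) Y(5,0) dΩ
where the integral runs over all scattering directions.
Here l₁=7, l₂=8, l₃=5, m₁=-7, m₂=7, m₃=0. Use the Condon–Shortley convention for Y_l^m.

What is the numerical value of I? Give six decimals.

Checks pass: Σm=0; 20 even; l₃=5∈[1,15].
(2·7+1)(2·8+1)(2·5+1) = 2805
Δ: 10! 4! 6! / 21! → 1/814773960
sum: t=3:−1/87091200 t=4:+1/4976640 t=5:−1/2073600 t=6:+1/4976640 t=7:−1/87091200 = -1/9676800
3j²(7 8 5; 0 0 0) = Δ·Π!·Σ² = 360/46189  (sign +1)
sum: t=10:+1/10450944000 = 1/10450944000
3j²(7 8 5; -7 7 0) = Δ·Π!·Σ² = 143/7752  (sign -1)
combine: 4πI² = 2805·360/46189·143/7752 = 2475/6137
take √, sign -1: I = -0.17914497

-0.179145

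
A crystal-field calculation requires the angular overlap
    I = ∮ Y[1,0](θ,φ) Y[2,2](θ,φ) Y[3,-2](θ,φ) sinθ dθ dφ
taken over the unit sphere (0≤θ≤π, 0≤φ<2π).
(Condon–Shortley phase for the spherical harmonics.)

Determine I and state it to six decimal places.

Rules hold: Σm=0, L=6 even, 1≤3≤3.
N = 3·5·7 = 105
Δ = 0!·2!·4!/7! = 1/105
Racah Σ t=0..0: t=0:+1/4 = 1/4
⇒ 3j(1 2 3; 0 0 0)² = 3/35, sgn -1
Racah Σ t=0..0: t=0:+1/24 = 1/24
⇒ 3j(1 2 3; 0 2 -2)² = 1/21, sgn -1
4πI² = N·(3j₀)²·(3jₘ)² = 3/7
I = +1·√(0.428571/4π) = 0.18467439

0.184674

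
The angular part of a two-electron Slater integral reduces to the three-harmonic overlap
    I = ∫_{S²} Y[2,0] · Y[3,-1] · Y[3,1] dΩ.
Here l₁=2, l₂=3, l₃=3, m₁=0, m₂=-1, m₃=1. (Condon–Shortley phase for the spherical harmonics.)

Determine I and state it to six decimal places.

m-sum 0 ✓  L=8 even ✓  1≤3≤5 ✓
Π(2lᵢ+1) = 5×7×7 = 245
triangle coeff Δ(2,3,3) = 1/3780
Σ_t [0,2]: t=0:+1/24 t=1:−1/4 t=2:+1/24 = -1/6
(3j)²=4/105 [(2 3 3; 0 0 0)], sign=+1
Σ_t [0,2]: t=0:+1/16 t=1:−1/6 t=2:+1/96 = -3/32
(3j)²=3/140 [(2 3 3; 0 -1 1)], sign=-1
⇒ 4πI² = 1/5
I = (-1)√(1/5/(4π)) = -0.12615663

-0.126157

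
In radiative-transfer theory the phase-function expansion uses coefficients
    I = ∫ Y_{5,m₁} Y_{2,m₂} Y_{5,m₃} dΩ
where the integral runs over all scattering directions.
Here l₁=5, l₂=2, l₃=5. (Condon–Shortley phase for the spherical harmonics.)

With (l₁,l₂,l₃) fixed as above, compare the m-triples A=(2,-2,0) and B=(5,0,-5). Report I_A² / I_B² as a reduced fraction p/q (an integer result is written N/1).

l's match ⇒ only the (l;m) 3-j factors differ between A and B.
A: triangle coeff Δ(5,2,5) = 1/38610; Σ_t [0,0]: t=0:+1/2880 = 1/2880; (3j)²=14/429 [(5 2 5; 2 -2 0)], sign=-1
B: triangle coeff Δ(5,2,5) = 1/38610; Σ_t [0,0]: t=0:+1/161280 = 1/161280; (3j)²=15/286 [(5 2 5; 5 0 -5)], sign=+1
I_A²/I_B² = (14/429)/(15/286) = 28/45

28/45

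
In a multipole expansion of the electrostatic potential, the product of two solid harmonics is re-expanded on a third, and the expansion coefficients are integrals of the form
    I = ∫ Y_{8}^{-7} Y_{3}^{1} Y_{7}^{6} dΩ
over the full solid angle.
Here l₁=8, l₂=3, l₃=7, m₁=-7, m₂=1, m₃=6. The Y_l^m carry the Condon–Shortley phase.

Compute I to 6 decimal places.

Rules hold: Σm=0, L=18 even, 5≤7≤11.
N = 17·7·15 = 1785
Δ = 4!·12!·2!/19! = 1/5290740
Racah Σ t=1..3: t=1:−1/7257600 t=2:+1/2073600 t=3:−1/7257600 = 1/4838400
⇒ 3j(8 3 7; 0 0 0)² = 252/20995, sgn -1
Racah Σ t=3..4: t=3:−1/2874009600 t=4:+1/1916006400 = 1/5748019200
⇒ 3j(8 3 7; -7 1 6)² = 13/5814, sgn -1
4πI² = N·(3j₀)²·(3jₘ)² = 294/6137
I = +1·√(0.0479061/4π) = 0.06174342

0.061743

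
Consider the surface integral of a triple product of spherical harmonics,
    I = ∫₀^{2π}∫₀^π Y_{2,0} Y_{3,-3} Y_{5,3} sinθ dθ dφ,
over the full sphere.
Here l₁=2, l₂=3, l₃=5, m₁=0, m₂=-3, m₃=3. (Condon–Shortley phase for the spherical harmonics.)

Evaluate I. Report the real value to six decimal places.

Rules hold: Σm=0, L=10 even, 1≤5≤5.
N = 5·7·11 = 385
Δ = 0!·4!·6!/11! = 1/2310
Racah Σ t=0..0: t=0:+1/144 = 1/144
⇒ 3j(2 3 5; 0 0 0)² = 10/231, sgn -1
Racah Σ t=0..0: t=0:+1/2880 = 1/2880
⇒ 3j(2 3 5; 0 -3 3)² = 2/165, sgn +1
4πI² = N·(3j₀)²·(3jₘ)² = 20/99
I = -1·√(0.20202/4π) = -0.12679218

-0.126792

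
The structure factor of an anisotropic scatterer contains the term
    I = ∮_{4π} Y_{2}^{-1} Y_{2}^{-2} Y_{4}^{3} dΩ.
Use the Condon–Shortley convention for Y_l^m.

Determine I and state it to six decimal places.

-0.238414

m-sum 0 ✓  L=8 even ✓  0≤4≤4 ✓
Π(2lᵢ+1) = 5×5×9 = 225
triangle coeff Δ(2,2,4) = 1/630
Σ_t [0,0]: t=0:+1/16 = 1/16
(3j)²=2/35 [(2 2 4; 0 0 0)], sign=+1
Σ_t [0,0]: t=0:+1/144 = 1/144
(3j)²=1/18 [(2 2 4; -1 -2 3)], sign=-1
⇒ 4πI² = 5/7
I = (-1)√(5/7/(4π)) = -0.23841361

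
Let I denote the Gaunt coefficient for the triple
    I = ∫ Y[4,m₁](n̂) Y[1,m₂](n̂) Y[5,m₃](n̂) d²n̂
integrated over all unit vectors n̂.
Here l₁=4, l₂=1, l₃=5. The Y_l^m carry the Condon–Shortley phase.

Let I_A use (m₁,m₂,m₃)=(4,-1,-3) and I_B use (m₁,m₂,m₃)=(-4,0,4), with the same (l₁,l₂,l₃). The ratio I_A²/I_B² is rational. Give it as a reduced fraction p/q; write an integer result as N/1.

l's match ⇒ only the (l;m) 3-j factors differ between A and B.
A: triangle coeff Δ(4,1,5) = 1/495; Σ_t [0,0]: t=0:+1/80640 = 1/80640; (3j)²=1/495 [(4 1 5; 4 -1 -3)], sign=+1
B: triangle coeff Δ(4,1,5) = 1/495; Σ_t [0,0]: t=0:+1/40320 = 1/40320; (3j)²=1/55 [(4 1 5; -4 0 4)], sign=-1
I_A²/I_B² = (1/495)/(1/55) = 1/9

1/9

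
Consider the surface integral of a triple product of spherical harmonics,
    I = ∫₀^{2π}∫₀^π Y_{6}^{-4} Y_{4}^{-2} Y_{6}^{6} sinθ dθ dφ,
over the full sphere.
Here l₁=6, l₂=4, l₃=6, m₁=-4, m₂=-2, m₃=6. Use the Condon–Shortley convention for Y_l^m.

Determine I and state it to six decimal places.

Rules hold: Σm=0, L=16 even, 2≤6≤10.
N = 13·9·13 = 1521
Δ = 4!·8!·4!/17! = 1/15315300
Racah Σ t=0..4: t=0:+1/829440 t=1:−1/25920 t=2:+1/9216 t=3:−1/25920 t=4:+1/829440 = 7/207360
⇒ 3j(6 4 6; 0 0 0)² = 28/2431, sgn +1
Racah Σ t=2..2: t=2:+1/3870720 = 1/3870720
⇒ 3j(6 4 6; -4 -2 6)² = 135/6188, sgn +1
4πI² = N·(3j₀)²·(3jₘ)² = 1215/3179
I = +1·√(0.382196/4π) = 0.17439657

0.174397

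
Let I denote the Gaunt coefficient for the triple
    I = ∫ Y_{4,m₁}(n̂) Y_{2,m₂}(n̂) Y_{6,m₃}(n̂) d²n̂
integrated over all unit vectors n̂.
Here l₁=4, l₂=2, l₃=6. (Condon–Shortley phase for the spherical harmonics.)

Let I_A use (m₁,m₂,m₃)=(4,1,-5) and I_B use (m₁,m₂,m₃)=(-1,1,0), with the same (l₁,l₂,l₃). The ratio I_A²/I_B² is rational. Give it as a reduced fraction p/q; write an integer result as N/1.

l's match ⇒ only the (l;m) 3-j factors differ between A and B.
A: triangle coeff Δ(4,2,6) = 1/6435; Σ_t [0,0]: t=0:+1/241920 = 1/241920; (3j)²=1/39 [(4 2 6; 4 1 -5)], sign=-1
B: triangle coeff Δ(4,2,6) = 1/6435; Σ_t [0,0]: t=0:+1/4320 = 1/4320; (3j)²=8/429 [(4 2 6; -1 1 0)], sign=+1
I_A²/I_B² = (1/39)/(8/429) = 11/8

11/8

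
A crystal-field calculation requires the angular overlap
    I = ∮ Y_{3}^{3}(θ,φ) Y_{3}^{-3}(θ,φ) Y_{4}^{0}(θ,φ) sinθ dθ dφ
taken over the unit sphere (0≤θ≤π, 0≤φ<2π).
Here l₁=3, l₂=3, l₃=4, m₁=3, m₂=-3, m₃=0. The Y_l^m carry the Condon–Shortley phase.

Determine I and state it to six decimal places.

Rules hold: Σm=0, L=10 even, 0≤4≤6.
N = 7·7·9 = 441
Δ = 2!·4!·4!/11! = 1/34650
Racah Σ t=0..2: t=0:+1/72 t=1:−1/16 t=2:+1/72 = -5/144
⇒ 3j(3 3 4; 0 0 0)² = 2/77, sgn -1
Racah Σ t=0..0: t=0:+1/1152 = 1/1152
⇒ 3j(3 3 4; 3 -3 0)² = 1/154, sgn +1
4πI² = N·(3j₀)²·(3jₘ)² = 9/121
I = -1·√(0.0743802/4π) = -0.07693494

-0.076935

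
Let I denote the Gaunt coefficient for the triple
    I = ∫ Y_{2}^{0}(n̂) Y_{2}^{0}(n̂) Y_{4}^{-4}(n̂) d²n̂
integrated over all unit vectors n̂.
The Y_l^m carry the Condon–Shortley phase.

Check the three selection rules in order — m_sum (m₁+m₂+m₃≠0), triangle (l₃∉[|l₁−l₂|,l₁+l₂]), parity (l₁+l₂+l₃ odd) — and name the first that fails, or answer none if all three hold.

Σmᵢ = -4  ✗
l₃∈[|l₁−l₂|,l₁+l₂]=[0,4], have l₃=4
Σlᵢ = 8 ⇒ even

m_sum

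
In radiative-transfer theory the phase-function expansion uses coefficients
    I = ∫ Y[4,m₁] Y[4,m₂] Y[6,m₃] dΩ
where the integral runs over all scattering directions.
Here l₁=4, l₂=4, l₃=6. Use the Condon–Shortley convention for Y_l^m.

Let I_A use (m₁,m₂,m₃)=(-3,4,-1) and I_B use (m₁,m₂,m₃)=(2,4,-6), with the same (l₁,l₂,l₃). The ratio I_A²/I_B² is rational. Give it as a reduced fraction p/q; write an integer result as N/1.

Shared (l₁,l₂,l₃)=(4,4,6): N and (l;000)² cancel in I_A²/I_B².
A: Δ = 2!·6!·6!/15! = 1/1261260; Racah Σ t=2..2: t=2:+1/172800 = 1/172800; ⇒ 3j(4 4 6; -3 4 -1)² = 7/2145, sgn -1
B: Δ = 2!·6!·6!/15! = 1/1261260; Racah Σ t=2..2: t=2:+1/1036800 = 1/1036800; ⇒ 3j(4 4 6; 2 4 -6)² = 4/195, sgn +1
I_A²/I_B² = (7/2145)/(4/195) = 7/44

7/44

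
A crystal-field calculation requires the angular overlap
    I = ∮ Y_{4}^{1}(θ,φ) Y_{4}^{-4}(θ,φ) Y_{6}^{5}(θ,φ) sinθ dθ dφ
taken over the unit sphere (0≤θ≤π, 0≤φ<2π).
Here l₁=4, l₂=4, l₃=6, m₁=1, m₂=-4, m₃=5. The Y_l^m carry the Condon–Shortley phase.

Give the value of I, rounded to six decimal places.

Σmᵢ = 2 ≠ 0, so the φ-integral vanishes; I = 0

0.000000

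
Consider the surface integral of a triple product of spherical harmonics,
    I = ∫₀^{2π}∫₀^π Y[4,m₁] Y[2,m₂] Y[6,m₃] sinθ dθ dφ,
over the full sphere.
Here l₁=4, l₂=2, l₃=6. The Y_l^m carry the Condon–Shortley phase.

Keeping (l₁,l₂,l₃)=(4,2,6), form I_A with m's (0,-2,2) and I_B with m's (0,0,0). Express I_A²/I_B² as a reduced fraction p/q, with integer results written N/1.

Same 4,2,6: normalisation and zero-m 3j drop out of the ratio.
A: Δ: 0! 8! 4! / 13! → 1/6435; sum: t=0:+1/13824 = 1/13824; 3j²(4 2 6; 0 -2 2) = Δ·Π!·Σ² = 14/1287  (sign +1)
B: Δ: 0! 8! 4! / 13! → 1/6435; sum: t=0:+1/2304 = 1/2304; 3j²(4 2 6; 0 0 0) = Δ·Π!·Σ² = 5/143  (sign +1)
I_A²/I_B² = (14/1287)/(5/143) = 14/45

14/45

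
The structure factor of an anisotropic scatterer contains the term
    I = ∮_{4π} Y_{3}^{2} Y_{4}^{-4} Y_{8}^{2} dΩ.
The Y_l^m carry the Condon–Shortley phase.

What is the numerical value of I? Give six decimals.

0.000000

triangle: need 1≤l₃≤7, have 8; I=0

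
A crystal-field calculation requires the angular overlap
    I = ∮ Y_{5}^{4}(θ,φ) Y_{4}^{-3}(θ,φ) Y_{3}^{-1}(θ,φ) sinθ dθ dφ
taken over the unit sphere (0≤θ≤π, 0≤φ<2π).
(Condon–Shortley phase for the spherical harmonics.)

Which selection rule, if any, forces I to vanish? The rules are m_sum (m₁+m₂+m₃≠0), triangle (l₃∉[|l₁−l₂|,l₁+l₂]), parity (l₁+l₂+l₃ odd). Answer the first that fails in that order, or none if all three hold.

none

azimuthal sum: 4 − 3 − 1 = 0  ✓
1 ≤ 3 ≤ 9 (triangle on l)  ✓
L = 5 + 4 + 3 = 12 (even)  ✓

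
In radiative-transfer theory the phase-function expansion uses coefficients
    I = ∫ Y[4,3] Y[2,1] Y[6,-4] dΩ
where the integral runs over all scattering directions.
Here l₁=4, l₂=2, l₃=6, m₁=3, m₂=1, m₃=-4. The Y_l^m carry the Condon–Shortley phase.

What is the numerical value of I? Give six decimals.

Checks pass: Σm=0; 12 even; l₃=6∈[2,6].
(2·4+1)(2·2+1)(2·6+1) = 585
Δ: 0! 8! 4! / 13! → 1/6435
sum: t=0:+1/2304 = 1/2304
3j²(4 2 6; 0 0 0) = Δ·Π!·Σ² = 5/143  (sign +1)
sum: t=0:+1/30240 = 1/30240
3j²(4 2 6; 3 1 -4) = Δ·Π!·Σ² = 16/429  (sign +1)
combine: 4πI² = 585·5/143·16/429 = 1200/1573
take √, sign +1: I = 0.24638901

0.246389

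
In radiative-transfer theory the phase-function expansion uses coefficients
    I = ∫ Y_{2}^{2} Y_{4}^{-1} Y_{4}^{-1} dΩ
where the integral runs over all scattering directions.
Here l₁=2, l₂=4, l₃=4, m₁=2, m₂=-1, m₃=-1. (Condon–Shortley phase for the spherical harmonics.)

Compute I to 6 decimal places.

m-sum 0 ✓  L=10 even ✓  2≤4≤6 ✓
Π(2lᵢ+1) = 5×9×9 = 405
triangle coeff Δ(2,4,4) = 1/13860
Σ_t [0,2]: t=0:+1/192 t=1:−1/36 t=2:+1/192 = -5/288
(3j)²=20/693 [(2 4 4; 0 0 0)], sign=-1
Σ_t [0,0]: t=0:+1/144 = 1/144
(3j)²=10/231 [(2 4 4; 2 -1 -1)], sign=-1
⇒ 4πI² = 3000/5929
I = (+1)√(3000/5929/(4π)) = 0.20066192

0.200662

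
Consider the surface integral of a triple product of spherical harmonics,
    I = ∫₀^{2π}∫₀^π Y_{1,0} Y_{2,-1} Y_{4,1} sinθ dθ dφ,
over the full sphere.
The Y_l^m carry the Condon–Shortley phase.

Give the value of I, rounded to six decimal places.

|1−2|≤4≤1+2 violated ⇒ I = 0

0.000000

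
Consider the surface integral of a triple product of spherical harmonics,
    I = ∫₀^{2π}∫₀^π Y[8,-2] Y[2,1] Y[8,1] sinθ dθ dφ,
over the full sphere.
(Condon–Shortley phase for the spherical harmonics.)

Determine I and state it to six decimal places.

0.068038

Checks pass: Σm=0; 18 even; l₃=8∈[6,10].
(2·8+1)(2·2+1)(2·8+1) = 1445
Δ: 2! 14! 2! / 19! → 1/348840
sum: t=0:+1/116121600 t=1:−1/25401600 t=2:+1/116121600 = -1/45158400
3j²(8 2 8; 0 0 0) = Δ·Π!·Σ² = 24/1615  (sign -1)
sum: t=1:−1/87091200 t=2:+1/58060800 = 1/174182400
3j²(8 2 8; -2 1 1) = Δ·Π!·Σ² = 7/2584  (sign -1)
combine: 4πI² = 1445·24/1615·7/2584 = 21/361
take √, sign +1: I = 0.06803793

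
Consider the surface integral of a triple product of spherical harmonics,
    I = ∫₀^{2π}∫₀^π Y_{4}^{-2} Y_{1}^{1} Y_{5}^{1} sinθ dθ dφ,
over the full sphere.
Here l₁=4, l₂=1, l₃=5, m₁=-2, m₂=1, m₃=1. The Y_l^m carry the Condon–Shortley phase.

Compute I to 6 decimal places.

-0.120286

Checks pass: Σm=0; 10 even; l₃=5∈[3,5].
(2·4+1)(2·1+1)(2·5+1) = 297
Δ: 0! 8! 2! / 11! → 1/495
sum: t=0:+1/576 = 1/576
3j²(4 1 5; 0 0 0) = Δ·Π!·Σ² = 5/99  (sign -1)
sum: t=0:+1/2880 = 1/2880
3j²(4 1 5; -2 1 1) = Δ·Π!·Σ² = 2/165  (sign +1)
combine: 4πI² = 297·5/99·2/165 = 2/11
take √, sign -1: I = -0.12028562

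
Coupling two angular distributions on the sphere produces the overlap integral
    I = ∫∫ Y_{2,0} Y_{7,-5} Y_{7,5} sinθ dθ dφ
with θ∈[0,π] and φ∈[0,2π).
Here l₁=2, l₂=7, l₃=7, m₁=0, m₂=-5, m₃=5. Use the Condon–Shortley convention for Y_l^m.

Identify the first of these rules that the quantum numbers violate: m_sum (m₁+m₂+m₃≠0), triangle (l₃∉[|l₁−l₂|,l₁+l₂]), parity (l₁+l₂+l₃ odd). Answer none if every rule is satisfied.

m₁+m₂+m₃ = 0 − 5 + 5 = 0  ✓
triangle: |2−7|=5 ≤ l₃=7 ≤ 2+7=9  ✓
parity: l₁+l₂+l₃ = 16 is even  ✓

none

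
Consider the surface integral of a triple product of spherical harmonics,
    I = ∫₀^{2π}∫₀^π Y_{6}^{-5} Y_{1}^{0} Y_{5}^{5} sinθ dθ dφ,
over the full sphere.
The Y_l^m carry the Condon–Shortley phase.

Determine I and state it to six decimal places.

Rules hold: Σm=0, L=12 even, 5≤5≤7.
N = 13·3·11 = 429
Δ = 2!·10!·0!/13! = 1/858
Racah Σ t=1..1: t=1:−1/14400 = -1/14400
⇒ 3j(6 1 5; 0 0 0)² = 6/143, sgn +1
Racah Σ t=1..1: t=1:−1/3628800 = -1/3628800
⇒ 3j(6 1 5; -5 0 5)² = 1/78, sgn -1
4πI² = N·(3j₀)²·(3jₘ)² = 3/13
I = -1·√(0.230769/4π) = -0.13551395

-0.135514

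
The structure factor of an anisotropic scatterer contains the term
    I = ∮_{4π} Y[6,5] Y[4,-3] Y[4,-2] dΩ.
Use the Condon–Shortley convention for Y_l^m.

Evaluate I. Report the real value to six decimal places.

m-sum 0 ✓  L=14 even ✓  2≤4≤10 ✓
Π(2lᵢ+1) = 13×9×9 = 1053
triangle coeff Δ(6,4,4) = 1/1261260
Σ_t [2,4]: t=2:+1/4608 t=3:−1/1296 t=4:+1/4608 = -7/20736
(3j)²=20/1287 [(6 4 4; 0 0 0)], sign=-1
Σ_t [0,1]: t=0:+1/86400 t=1:−1/172800 = 1/172800
(3j)²=1/130 [(6 4 4; 5 -3 -2)], sign=+1
⇒ 4πI² = 18/143
I = (-1)√(18/143/(4π)) = -0.10008369

-0.100084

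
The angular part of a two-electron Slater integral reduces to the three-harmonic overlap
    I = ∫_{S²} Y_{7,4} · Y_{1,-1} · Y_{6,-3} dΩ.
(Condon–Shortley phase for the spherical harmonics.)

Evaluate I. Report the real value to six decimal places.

Rules hold: Σm=0, L=14 even, 6≤6≤8.
N = 15·3·13 = 585
Δ = 2!·12!·0!/15! = 1/1365
Racah Σ t=1..1: t=1:−1/518400 = -1/518400
⇒ 3j(7 1 6; 0 0 0)² = 7/195, sgn -1
Racah Σ t=0..0: t=0:+1/4354560 = 1/4354560
⇒ 3j(7 1 6; 4 -1 -3)² = 11/273, sgn -1
4πI² = N·(3j₀)²·(3jₘ)² = 11/13
I = +1·√(0.846154/4π) = 0.25948947

0.259489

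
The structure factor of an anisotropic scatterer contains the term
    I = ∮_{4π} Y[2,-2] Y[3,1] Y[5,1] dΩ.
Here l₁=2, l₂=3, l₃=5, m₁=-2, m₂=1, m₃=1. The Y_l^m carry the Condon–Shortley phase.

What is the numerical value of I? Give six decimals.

-0.092802

m-sum 0 ✓  L=10 even ✓  1≤5≤5 ✓
Π(2lᵢ+1) = 5×7×11 = 385
triangle coeff Δ(2,3,5) = 1/2310
Σ_t [0,0]: t=0:+1/144 = 1/144
(3j)²=10/231 [(2 3 5; 0 0 0)], sign=-1
Σ_t [0,0]: t=0:+1/1152 = 1/1152
(3j)²=1/154 [(2 3 5; -2 1 1)], sign=+1
⇒ 4πI² = 25/231
I = (-1)√(25/231/(4π)) = -0.09280237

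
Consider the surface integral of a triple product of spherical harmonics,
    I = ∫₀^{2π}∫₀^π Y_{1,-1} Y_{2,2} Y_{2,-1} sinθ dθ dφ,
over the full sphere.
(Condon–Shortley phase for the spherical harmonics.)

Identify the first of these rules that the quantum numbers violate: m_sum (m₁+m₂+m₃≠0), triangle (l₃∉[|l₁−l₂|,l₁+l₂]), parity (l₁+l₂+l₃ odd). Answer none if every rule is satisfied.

m₁+m₂+m₃ = -1 + 2 − 1 = 0  ✓
triangle: |1−2|=1 ≤ l₃=2 ≤ 1+2=3  ✓
parity: l₁+l₂+l₃ = 5 is odd  ✗

parity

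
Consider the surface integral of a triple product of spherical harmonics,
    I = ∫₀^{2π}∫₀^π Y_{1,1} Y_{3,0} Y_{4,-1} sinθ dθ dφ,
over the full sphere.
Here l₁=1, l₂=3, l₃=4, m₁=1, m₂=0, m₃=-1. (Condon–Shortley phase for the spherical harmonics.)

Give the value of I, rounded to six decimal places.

-0.194664

m-sum 0 ✓  L=8 even ✓  2≤4≤4 ✓
Π(2lᵢ+1) = 3×7×9 = 189
triangle coeff Δ(1,3,4) = 1/252
Σ_t [0,0]: t=0:+1/36 = 1/36
(3j)²=4/63 [(1 3 4; 0 0 0)], sign=+1
Σ_t [0,0]: t=0:+1/72 = 1/72
(3j)²=5/126 [(1 3 4; 1 0 -1)], sign=-1
⇒ 4πI² = 10/21
I = (-1)√(10/21/(4π)) = -0.19466390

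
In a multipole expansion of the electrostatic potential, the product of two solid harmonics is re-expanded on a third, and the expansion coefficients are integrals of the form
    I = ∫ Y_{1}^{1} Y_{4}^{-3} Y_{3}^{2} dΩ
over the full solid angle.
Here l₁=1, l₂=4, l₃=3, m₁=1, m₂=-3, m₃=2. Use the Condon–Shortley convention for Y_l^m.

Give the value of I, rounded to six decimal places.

-0.282095

Rules hold: Σm=0, L=8 even, 3≤3≤5.
N = 3·9·7 = 189
Δ = 2!·0!·6!/9! = 1/252
Racah Σ t=1..1: t=1:−1/36 = -1/36
⇒ 3j(1 4 3; 0 0 0)² = 4/63, sgn +1
Racah Σ t=0..0: t=0:+1/240 = 1/240
⇒ 3j(1 4 3; 1 -3 2)² = 1/12, sgn -1
4πI² = N·(3j₀)²·(3jₘ)² = 1/1
I = -1·√(1/4π) = -0.28209479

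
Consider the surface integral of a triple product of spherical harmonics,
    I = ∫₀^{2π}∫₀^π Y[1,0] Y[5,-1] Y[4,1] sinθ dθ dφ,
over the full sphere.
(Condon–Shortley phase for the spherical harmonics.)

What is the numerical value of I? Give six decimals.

-0.240571

Rules hold: Σm=0, L=10 even, 4≤4≤6.
N = 3·11·9 = 297
Δ = 2!·0!·8!/11! = 1/495
Racah Σ t=1..1: t=1:−1/576 = -1/576
⇒ 3j(1 5 4; 0 0 0)² = 5/99, sgn -1
Racah Σ t=1..1: t=1:−1/720 = -1/720
⇒ 3j(1 5 4; 0 -1 1)² = 8/165, sgn +1
4πI² = N·(3j₀)²·(3jₘ)² = 8/11
I = -1·√(0.727273/4π) = -0.24057125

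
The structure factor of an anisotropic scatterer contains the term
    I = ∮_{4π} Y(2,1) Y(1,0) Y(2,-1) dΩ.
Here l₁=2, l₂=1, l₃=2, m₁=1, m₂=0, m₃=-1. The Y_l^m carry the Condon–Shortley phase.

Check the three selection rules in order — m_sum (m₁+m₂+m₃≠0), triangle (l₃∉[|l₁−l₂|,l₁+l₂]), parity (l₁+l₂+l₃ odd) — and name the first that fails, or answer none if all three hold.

parity

m₁+m₂+m₃ = 1 + 0 − 1 = 0  ✓
triangle: |2−1|=1 ≤ l₃=2 ≤ 2+1=3  ✓
parity: l₁+l₂+l₃ = 5 is odd  ✗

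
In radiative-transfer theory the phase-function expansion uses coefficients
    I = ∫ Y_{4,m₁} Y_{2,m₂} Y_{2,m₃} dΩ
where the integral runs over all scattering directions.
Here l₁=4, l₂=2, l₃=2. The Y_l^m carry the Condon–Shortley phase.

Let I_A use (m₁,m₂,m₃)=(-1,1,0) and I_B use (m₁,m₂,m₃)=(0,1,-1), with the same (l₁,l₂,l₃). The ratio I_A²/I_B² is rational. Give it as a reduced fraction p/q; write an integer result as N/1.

15/8

Shared (l₁,l₂,l₃)=(4,2,2): N and (l;000)² cancel in I_A²/I_B².
A: Δ = 4!·4!·0!/9! = 1/630; Racah Σ t=3..3: t=3:−1/24 = -1/24; ⇒ 3j(4 2 2; -1 1 0)² = 1/21, sgn -1
B: Δ = 4!·4!·0!/9! = 1/630; Racah Σ t=3..3: t=3:−1/36 = -1/36; ⇒ 3j(4 2 2; 0 1 -1)² = 8/315, sgn +1
I_A²/I_B² = (1/21)/(8/315) = 15/8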